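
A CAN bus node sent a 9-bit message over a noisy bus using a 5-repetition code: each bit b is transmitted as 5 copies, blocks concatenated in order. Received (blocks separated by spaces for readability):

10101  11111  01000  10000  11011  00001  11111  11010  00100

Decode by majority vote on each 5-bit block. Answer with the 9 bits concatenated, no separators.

Block 1 (10101): 3 ones → 1
Block 2 (11111): 5 ones → 1
Block 3 (01000): 1 one → 0
Block 4 (10000): 1 one → 0
Block 5 (11011): 4 ones → 1
Block 6 (00001): 1 one → 0
Block 7 (11111): 5 ones → 1
Block 8 (11010): 3 ones → 1
Block 9 (00100): 1 one → 0

110010110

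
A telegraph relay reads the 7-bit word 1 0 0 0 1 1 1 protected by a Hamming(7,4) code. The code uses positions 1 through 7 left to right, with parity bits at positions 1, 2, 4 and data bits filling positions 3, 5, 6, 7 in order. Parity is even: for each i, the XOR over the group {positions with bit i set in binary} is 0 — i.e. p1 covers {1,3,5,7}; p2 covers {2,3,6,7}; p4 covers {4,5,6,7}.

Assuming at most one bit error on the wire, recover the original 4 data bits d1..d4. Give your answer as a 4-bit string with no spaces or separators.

0011

s1 (pos 1,3,5,7): 1⊕0⊕1⊕1 = 1
s2 (pos 2,3,6,7): 0⊕0⊕1⊕1 = 0
s4 (pos 4,5,6,7): 0⊕1⊕1⊕1 = 1
Syndrome s4…s1 = 101 → error at position 5.
Flip position 5: 1000111 → 1000011
Read data bits from positions 3,5,6,7: 0011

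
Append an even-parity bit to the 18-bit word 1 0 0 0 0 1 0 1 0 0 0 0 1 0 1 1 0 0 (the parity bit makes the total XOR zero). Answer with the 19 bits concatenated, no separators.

1000010100001011000

XOR of the 18 data bits: 1⊕0⊕0⊕0⊕0⊕1⊕0⊕1⊕0⊕0⊕0⊕0⊕1⊕0⊕1⊕1⊕0⊕0 = 0
Parity bit = 0 (so all 19 bits XOR to 0).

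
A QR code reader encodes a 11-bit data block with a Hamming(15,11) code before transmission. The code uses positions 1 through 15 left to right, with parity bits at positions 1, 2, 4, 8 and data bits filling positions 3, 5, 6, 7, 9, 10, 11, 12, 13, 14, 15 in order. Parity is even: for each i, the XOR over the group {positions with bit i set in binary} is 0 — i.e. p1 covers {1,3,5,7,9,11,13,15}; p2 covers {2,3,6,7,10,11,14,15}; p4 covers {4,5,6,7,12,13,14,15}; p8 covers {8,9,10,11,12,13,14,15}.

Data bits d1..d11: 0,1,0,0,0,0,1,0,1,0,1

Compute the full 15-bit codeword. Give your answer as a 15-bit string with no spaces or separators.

000110010010101

Place data at non-parity positions: p1 p2 0 p4 1 0 0 p8 0 0 1 0 1 0 1
p1 (pos 1,3,5,7,9,11,13,15): XOR of data positions = 0⊕1⊕0⊕0⊕1⊕1⊕1 = 0
p2 (pos 2,3,6,7,10,11,14,15): XOR of data positions = 0⊕0⊕0⊕0⊕1⊕0⊕1 = 0
p4 (pos 4,5,6,7,12,13,14,15): XOR of data positions = 1⊕0⊕0⊕0⊕1⊕0⊕1 = 1
p8 (pos 8,9,10,11,12,13,14,15): XOR of data positions = 0⊕0⊕1⊕0⊕1⊕0⊕1 = 1
Codeword: 000110010010101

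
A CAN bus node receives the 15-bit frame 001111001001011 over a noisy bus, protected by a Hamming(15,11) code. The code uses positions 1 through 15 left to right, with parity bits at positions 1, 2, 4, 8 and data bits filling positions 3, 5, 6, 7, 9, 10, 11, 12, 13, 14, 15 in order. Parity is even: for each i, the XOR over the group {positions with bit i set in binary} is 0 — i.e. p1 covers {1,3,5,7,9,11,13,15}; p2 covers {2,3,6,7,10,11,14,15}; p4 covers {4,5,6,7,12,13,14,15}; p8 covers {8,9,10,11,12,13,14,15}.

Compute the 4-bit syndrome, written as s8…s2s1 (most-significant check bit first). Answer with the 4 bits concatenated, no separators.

s1 (pos 1,3,5,7,9,11,13,15): 0⊕1⊕1⊕0⊕1⊕0⊕0⊕1 = 0
s2 (pos 2,3,6,7,10,11,14,15): 0⊕1⊕1⊕0⊕0⊕0⊕1⊕1 = 0
s4 (pos 4,5,6,7,12,13,14,15): 1⊕1⊕1⊕0⊕1⊕0⊕1⊕1 = 0
s8 (pos 8,9,10,11,12,13,14,15): 0⊕1⊕0⊕0⊕1⊕0⊕1⊕1 = 0
Syndrome s8…s1 = 0000 → no error.

0000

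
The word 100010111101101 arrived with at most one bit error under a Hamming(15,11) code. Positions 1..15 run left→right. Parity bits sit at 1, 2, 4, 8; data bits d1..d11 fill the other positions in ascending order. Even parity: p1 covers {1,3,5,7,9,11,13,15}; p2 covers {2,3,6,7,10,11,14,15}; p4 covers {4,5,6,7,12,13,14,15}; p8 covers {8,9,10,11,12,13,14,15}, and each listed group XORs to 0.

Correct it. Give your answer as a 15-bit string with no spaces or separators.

s1 (pos 1,3,5,7,9,11,13,15): 1⊕0⊕1⊕1⊕1⊕0⊕1⊕1 = 0
s2 (pos 2,3,6,7,10,11,14,15): 0⊕0⊕0⊕1⊕1⊕0⊕0⊕1 = 1
s4 (pos 4,5,6,7,12,13,14,15): 0⊕1⊕0⊕1⊕1⊕1⊕0⊕1 = 1
s8 (pos 8,9,10,11,12,13,14,15): 1⊕1⊕1⊕0⊕1⊕1⊕0⊕1 = 0
Syndrome s8…s1 = 0110 → error at position 6.
Flip position 6: 100010111101101 → 100011111101101

100011111101101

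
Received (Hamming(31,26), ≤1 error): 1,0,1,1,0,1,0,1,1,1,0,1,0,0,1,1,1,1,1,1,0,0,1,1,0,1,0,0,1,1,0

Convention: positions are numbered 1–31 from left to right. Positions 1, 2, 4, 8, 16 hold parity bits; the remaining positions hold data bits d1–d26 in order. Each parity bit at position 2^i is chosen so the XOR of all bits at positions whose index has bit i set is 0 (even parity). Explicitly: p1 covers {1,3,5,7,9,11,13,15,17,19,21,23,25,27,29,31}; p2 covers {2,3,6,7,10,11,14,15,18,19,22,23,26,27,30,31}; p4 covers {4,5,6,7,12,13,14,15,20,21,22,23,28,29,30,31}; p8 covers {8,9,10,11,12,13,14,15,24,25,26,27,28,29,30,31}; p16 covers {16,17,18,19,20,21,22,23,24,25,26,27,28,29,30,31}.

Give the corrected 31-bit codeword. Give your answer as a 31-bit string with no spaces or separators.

s1 (pos 1,3,5,7,9,11,13,15,17,19,21,23,25,27,29,31): 1⊕1⊕0⊕0⊕1⊕0⊕0⊕1⊕1⊕1⊕0⊕1⊕0⊕0⊕1⊕0 = 0
s2 (pos 2,3,6,7,10,11,14,15,18,19,22,23,26,27,30,31): 0⊕1⊕1⊕0⊕1⊕0⊕0⊕1⊕1⊕1⊕0⊕1⊕1⊕0⊕1⊕0 = 1
s4 (pos 4,5,6,7,12,13,14,15,20,21,22,23,28,29,30,31): 1⊕0⊕1⊕0⊕1⊕0⊕0⊕1⊕1⊕0⊕0⊕1⊕0⊕1⊕1⊕0 = 0
s8 (pos 8,9,10,11,12,13,14,15,24,25,26,27,28,29,30,31): 1⊕1⊕1⊕0⊕1⊕0⊕0⊕1⊕1⊕0⊕1⊕0⊕0⊕1⊕1⊕0 = 1
s16 (pos 16,17,18,19,20,21,22,23,24,25,26,27,28,29,30,31): 1⊕1⊕1⊕1⊕1⊕0⊕0⊕1⊕1⊕0⊕1⊕0⊕0⊕1⊕1⊕0 = 0
Syndrome s16…s1 = 01010 → error at position 10.
Flip position 10: 1011010111010011111100110100110 → 1011010110010011111100110100110

1011010110010011111100110100110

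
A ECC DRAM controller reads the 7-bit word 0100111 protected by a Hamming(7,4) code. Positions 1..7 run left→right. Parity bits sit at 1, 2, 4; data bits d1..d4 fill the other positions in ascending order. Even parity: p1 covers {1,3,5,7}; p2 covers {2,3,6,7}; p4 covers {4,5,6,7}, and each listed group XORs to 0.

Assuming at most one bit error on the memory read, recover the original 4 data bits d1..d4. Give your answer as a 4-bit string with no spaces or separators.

s1 (pos 1,3,5,7): 0⊕0⊕1⊕1 = 0
s2 (pos 2,3,6,7): 1⊕0⊕1⊕1 = 1
s4 (pos 4,5,6,7): 0⊕1⊕1⊕1 = 1
Syndrome s4…s1 = 110 → error at position 6.
Flip position 6: 0100111 → 0100101
Read data bits from positions 3,5,6,7: 0101

0101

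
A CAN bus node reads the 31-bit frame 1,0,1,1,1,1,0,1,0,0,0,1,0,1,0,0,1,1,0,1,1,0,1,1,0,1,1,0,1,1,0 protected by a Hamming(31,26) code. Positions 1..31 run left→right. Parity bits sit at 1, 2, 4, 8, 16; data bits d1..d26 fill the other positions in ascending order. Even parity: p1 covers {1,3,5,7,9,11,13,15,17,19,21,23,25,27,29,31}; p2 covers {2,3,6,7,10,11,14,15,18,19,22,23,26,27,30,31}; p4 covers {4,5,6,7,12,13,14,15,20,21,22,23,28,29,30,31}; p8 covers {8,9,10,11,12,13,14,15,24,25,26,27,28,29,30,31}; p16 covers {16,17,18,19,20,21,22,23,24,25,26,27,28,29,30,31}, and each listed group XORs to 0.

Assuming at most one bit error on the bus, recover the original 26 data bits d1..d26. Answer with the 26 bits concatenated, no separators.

s1 (pos 1,3,5,7,9,11,13,15,17,19,21,23,25,27,29,31): 1⊕1⊕1⊕0⊕0⊕0⊕0⊕0⊕1⊕0⊕1⊕1⊕0⊕1⊕1⊕0 = 0
s2 (pos 2,3,6,7,10,11,14,15,18,19,22,23,26,27,30,31): 0⊕1⊕1⊕0⊕0⊕0⊕1⊕0⊕1⊕0⊕0⊕1⊕1⊕1⊕1⊕0 = 0
s4 (pos 4,5,6,7,12,13,14,15,20,21,22,23,28,29,30,31): 1⊕1⊕1⊕0⊕1⊕0⊕1⊕0⊕1⊕1⊕0⊕1⊕0⊕1⊕1⊕0 = 0
s8 (pos 8,9,10,11,12,13,14,15,24,25,26,27,28,29,30,31): 1⊕0⊕0⊕0⊕1⊕0⊕1⊕0⊕1⊕0⊕1⊕1⊕0⊕1⊕1⊕0 = 0
s16 (pos 16,17,18,19,20,21,22,23,24,25,26,27,28,29,30,31): 0⊕1⊕1⊕0⊕1⊕1⊕0⊕1⊕1⊕0⊕1⊕1⊕0⊕1⊕1⊕0 = 0
Syndrome s16…s1 = 00000 → no error.
Read data bits from positions 3,5,6,7,9,10,11,12,13,14,15,17,18,19,20,21,22,23,24,25,26,27,28,29,30,31: 11100001010110110110110110

11100001010110110110110110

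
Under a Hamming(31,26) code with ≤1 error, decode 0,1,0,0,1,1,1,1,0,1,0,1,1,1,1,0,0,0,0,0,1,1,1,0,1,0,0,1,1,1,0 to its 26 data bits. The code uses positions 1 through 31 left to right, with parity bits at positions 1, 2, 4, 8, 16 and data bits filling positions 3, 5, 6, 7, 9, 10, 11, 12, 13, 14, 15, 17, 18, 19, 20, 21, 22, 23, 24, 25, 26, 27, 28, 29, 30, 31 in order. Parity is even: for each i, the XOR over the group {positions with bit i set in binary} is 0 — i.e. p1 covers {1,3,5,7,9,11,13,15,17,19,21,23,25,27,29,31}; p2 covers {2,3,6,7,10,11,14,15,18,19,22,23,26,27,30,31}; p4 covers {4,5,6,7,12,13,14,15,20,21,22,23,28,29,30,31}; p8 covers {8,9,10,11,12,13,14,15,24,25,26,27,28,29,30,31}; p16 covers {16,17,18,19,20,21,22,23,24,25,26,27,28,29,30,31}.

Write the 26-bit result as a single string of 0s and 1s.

s1 (pos 1,3,5,7,9,11,13,15,17,19,21,23,25,27,29,31): 0⊕0⊕1⊕1⊕0⊕0⊕1⊕1⊕0⊕0⊕1⊕1⊕1⊕0⊕1⊕0 = 0
s2 (pos 2,3,6,7,10,11,14,15,18,19,22,23,26,27,30,31): 1⊕0⊕1⊕1⊕1⊕0⊕1⊕1⊕0⊕0⊕1⊕1⊕0⊕0⊕1⊕0 = 1
s4 (pos 4,5,6,7,12,13,14,15,20,21,22,23,28,29,30,31): 0⊕1⊕1⊕1⊕1⊕1⊕1⊕1⊕0⊕1⊕1⊕1⊕1⊕1⊕1⊕0 = 1
s8 (pos 8,9,10,11,12,13,14,15,24,25,26,27,28,29,30,31): 1⊕0⊕1⊕0⊕1⊕1⊕1⊕1⊕0⊕1⊕0⊕0⊕1⊕1⊕1⊕0 = 0
s16 (pos 16,17,18,19,20,21,22,23,24,25,26,27,28,29,30,31): 0⊕0⊕0⊕0⊕0⊕1⊕1⊕1⊕0⊕1⊕0⊕0⊕1⊕1⊕1⊕0 = 1
Syndrome s16…s1 = 10110 → error at position 22.
Flip position 22: 0100111101011110000011101001110 → 0100111101011110000010101001110
Read data bits from positions 3,5,6,7,9,10,11,12,13,14,15,17,18,19,20,21,22,23,24,25,26,27,28,29,30,31: 01110101111000010101001110

01110101111000010101001110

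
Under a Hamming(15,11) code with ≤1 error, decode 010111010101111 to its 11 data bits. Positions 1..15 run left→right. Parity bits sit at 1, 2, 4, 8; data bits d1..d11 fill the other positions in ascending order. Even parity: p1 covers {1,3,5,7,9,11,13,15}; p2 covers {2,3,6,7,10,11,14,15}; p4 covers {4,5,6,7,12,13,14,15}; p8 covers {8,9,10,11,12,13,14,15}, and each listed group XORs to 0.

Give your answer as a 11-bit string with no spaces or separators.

s1 (pos 1,3,5,7,9,11,13,15): 0⊕0⊕1⊕0⊕0⊕0⊕1⊕1 = 1
s2 (pos 2,3,6,7,10,11,14,15): 1⊕0⊕1⊕0⊕1⊕0⊕1⊕1 = 1
s4 (pos 4,5,6,7,12,13,14,15): 1⊕1⊕1⊕0⊕1⊕1⊕1⊕1 = 1
s8 (pos 8,9,10,11,12,13,14,15): 1⊕0⊕1⊕0⊕1⊕1⊕1⊕1 = 0
Syndrome s8…s1 = 0111 → error at position 7.
Flip position 7: 010111010101111 → 010111110101111
Read data bits from positions 3,5,6,7,9,10,11,12,13,14,15: 01110101111

01110101111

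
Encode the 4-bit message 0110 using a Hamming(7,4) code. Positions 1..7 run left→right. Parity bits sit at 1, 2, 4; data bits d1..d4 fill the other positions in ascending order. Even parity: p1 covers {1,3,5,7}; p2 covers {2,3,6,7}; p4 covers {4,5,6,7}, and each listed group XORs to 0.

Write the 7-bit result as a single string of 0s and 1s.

Place data at non-parity positions: p1 p2 0 p4 1 1 0
p1 (pos 1,3,5,7): XOR of data positions = 0⊕1⊕0 = 1
p2 (pos 2,3,6,7): XOR of data positions = 0⊕1⊕0 = 1
p4 (pos 4,5,6,7): XOR of data positions = 1⊕1⊕0 = 0
Codeword: 1100110

1100110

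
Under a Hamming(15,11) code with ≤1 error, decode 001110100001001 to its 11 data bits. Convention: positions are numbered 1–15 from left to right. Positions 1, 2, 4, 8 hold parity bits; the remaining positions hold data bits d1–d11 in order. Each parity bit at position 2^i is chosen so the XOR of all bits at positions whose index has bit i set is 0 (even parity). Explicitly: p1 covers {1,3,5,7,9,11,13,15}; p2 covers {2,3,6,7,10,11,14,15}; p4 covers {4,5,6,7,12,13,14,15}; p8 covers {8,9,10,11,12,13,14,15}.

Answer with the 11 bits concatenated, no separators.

11110001001

s1 (pos 1,3,5,7,9,11,13,15): 0⊕1⊕1⊕1⊕0⊕0⊕0⊕1 = 0
s2 (pos 2,3,6,7,10,11,14,15): 0⊕1⊕0⊕1⊕0⊕0⊕0⊕1 = 1
s4 (pos 4,5,6,7,12,13,14,15): 1⊕1⊕0⊕1⊕1⊕0⊕0⊕1 = 1
s8 (pos 8,9,10,11,12,13,14,15): 0⊕0⊕0⊕0⊕1⊕0⊕0⊕1 = 0
Syndrome s8…s1 = 0110 → error at position 6.
Flip position 6: 001110100001001 → 001111100001001
Read data bits from positions 3,5,6,7,9,10,11,12,13,14,15: 11110001001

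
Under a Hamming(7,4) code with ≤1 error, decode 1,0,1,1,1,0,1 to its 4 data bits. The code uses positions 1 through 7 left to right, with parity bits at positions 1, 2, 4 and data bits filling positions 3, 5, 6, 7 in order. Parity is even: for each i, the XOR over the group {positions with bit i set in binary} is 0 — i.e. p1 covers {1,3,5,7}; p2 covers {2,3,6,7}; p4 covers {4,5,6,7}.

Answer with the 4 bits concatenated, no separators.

1101

s1 (pos 1,3,5,7): 1⊕1⊕1⊕1 = 0
s2 (pos 2,3,6,7): 0⊕1⊕0⊕1 = 0
s4 (pos 4,5,6,7): 1⊕1⊕0⊕1 = 1
Syndrome s4…s1 = 100 → error at position 4.
Flip position 4: 1011101 → 1010101
Read data bits from positions 3,5,6,7: 1101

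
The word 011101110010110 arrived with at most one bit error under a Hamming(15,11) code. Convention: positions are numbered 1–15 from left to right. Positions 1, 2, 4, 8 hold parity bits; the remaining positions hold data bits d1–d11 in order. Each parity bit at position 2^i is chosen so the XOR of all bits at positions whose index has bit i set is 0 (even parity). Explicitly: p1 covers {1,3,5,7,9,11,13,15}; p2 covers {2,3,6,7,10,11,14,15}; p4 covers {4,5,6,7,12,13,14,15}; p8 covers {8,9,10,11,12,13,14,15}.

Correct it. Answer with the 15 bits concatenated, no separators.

011001110010110

s1 (pos 1,3,5,7,9,11,13,15): 0⊕1⊕0⊕1⊕0⊕1⊕1⊕0 = 0
s2 (pos 2,3,6,7,10,11,14,15): 1⊕1⊕1⊕1⊕0⊕1⊕1⊕0 = 0
s4 (pos 4,5,6,7,12,13,14,15): 1⊕0⊕1⊕1⊕0⊕1⊕1⊕0 = 1
s8 (pos 8,9,10,11,12,13,14,15): 1⊕0⊕0⊕1⊕0⊕1⊕1⊕0 = 0
Syndrome s8…s1 = 0100 → error at position 4.
Flip position 4: 011101110010110 → 011001110010110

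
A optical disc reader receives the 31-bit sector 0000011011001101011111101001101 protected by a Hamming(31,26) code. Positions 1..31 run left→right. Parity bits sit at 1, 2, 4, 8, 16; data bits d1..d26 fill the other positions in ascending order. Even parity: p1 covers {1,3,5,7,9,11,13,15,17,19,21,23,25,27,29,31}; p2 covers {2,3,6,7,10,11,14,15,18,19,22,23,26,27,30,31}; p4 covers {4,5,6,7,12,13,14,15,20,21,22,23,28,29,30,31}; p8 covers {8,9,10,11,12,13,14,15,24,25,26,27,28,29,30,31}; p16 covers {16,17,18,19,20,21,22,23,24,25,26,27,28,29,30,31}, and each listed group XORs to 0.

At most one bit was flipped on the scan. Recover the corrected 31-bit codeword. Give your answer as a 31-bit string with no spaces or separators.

0000011011001101011111001001101

s1 (pos 1,3,5,7,9,11,13,15,17,19,21,23,25,27,29,31): 0⊕0⊕0⊕1⊕1⊕0⊕1⊕0⊕0⊕1⊕1⊕1⊕1⊕0⊕1⊕1 = 1
s2 (pos 2,3,6,7,10,11,14,15,18,19,22,23,26,27,30,31): 0⊕0⊕1⊕1⊕1⊕0⊕1⊕0⊕1⊕1⊕1⊕1⊕0⊕0⊕0⊕1 = 1
s4 (pos 4,5,6,7,12,13,14,15,20,21,22,23,28,29,30,31): 0⊕0⊕1⊕1⊕0⊕1⊕1⊕0⊕1⊕1⊕1⊕1⊕1⊕1⊕0⊕1 = 1
s8 (pos 8,9,10,11,12,13,14,15,24,25,26,27,28,29,30,31): 0⊕1⊕1⊕0⊕0⊕1⊕1⊕0⊕0⊕1⊕0⊕0⊕1⊕1⊕0⊕1 = 0
s16 (pos 16,17,18,19,20,21,22,23,24,25,26,27,28,29,30,31): 1⊕0⊕1⊕1⊕1⊕1⊕1⊕1⊕0⊕1⊕0⊕0⊕1⊕1⊕0⊕1 = 1
Syndrome s16…s1 = 10111 → error at position 23.
Flip position 23: 0000011011001101011111101001101 → 0000011011001101011111001001101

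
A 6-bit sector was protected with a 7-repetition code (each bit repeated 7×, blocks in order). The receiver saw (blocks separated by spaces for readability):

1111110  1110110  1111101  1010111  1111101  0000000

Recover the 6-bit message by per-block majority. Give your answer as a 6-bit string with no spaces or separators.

111110

Block 1 (1111110): 6 ones → 1
Block 2 (1110110): 5 ones → 1
Block 3 (1111101): 6 ones → 1
Block 4 (1010111): 5 ones → 1
Block 5 (1111101): 6 ones → 1
Block 6 (0000000): 0 ones → 0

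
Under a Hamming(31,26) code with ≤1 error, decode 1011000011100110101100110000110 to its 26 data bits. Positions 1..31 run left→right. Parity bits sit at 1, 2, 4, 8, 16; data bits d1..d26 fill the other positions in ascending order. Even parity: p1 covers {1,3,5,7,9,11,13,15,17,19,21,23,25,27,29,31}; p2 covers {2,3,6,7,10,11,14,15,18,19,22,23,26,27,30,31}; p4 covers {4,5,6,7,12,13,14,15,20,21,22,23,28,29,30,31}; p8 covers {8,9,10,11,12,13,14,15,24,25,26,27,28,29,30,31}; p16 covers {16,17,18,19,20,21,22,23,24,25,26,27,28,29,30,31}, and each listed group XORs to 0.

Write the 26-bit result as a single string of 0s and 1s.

s1 (pos 1,3,5,7,9,11,13,15,17,19,21,23,25,27,29,31): 1⊕1⊕0⊕0⊕1⊕1⊕0⊕1⊕1⊕1⊕0⊕1⊕0⊕0⊕1⊕0 = 1
s2 (pos 2,3,6,7,10,11,14,15,18,19,22,23,26,27,30,31): 0⊕1⊕0⊕0⊕1⊕1⊕1⊕1⊕0⊕1⊕0⊕1⊕0⊕0⊕1⊕0 = 0
s4 (pos 4,5,6,7,12,13,14,15,20,21,22,23,28,29,30,31): 1⊕0⊕0⊕0⊕0⊕0⊕1⊕1⊕1⊕0⊕0⊕1⊕0⊕1⊕1⊕0 = 1
s8 (pos 8,9,10,11,12,13,14,15,24,25,26,27,28,29,30,31): 0⊕1⊕1⊕1⊕0⊕0⊕1⊕1⊕1⊕0⊕0⊕0⊕0⊕1⊕1⊕0 = 0
s16 (pos 16,17,18,19,20,21,22,23,24,25,26,27,28,29,30,31): 0⊕1⊕0⊕1⊕1⊕0⊕0⊕1⊕1⊕0⊕0⊕0⊕0⊕1⊕1⊕0 = 1
Syndrome s16…s1 = 10101 → error at position 21.
Flip position 21: 1011000011100110101100110000110 → 1011000011100110101110110000110
Read data bits from positions 3,5,6,7,9,10,11,12,13,14,15,17,18,19,20,21,22,23,24,25,26,27,28,29,30,31: 10001110011101110110000110

10001110011101110110000110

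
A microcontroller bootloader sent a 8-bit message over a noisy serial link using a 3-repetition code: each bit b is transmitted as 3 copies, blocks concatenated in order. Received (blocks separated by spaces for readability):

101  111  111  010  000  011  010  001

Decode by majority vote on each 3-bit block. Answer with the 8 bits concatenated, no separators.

Block 1 (101): 2 ones → 1
Block 2 (111): 3 ones → 1
Block 3 (111): 3 ones → 1
Block 4 (010): 1 one → 0
Block 5 (000): 0 ones → 0
Block 6 (011): 2 ones → 1
Block 7 (010): 1 one → 0
Block 8 (001): 1 one → 0

11100100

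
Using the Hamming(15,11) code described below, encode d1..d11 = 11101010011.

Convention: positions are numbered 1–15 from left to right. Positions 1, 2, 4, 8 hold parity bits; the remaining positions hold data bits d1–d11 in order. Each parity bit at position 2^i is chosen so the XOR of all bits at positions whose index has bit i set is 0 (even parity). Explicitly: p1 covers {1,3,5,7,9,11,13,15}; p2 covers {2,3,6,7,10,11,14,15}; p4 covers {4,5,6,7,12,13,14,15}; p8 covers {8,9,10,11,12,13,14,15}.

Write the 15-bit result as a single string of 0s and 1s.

Place data at non-parity positions: p1 p2 1 p4 1 1 0 p8 1 0 1 0 0 1 1
p1 (pos 1,3,5,7,9,11,13,15): XOR of data positions = 1⊕1⊕0⊕1⊕1⊕0⊕1 = 1
p2 (pos 2,3,6,7,10,11,14,15): XOR of data positions = 1⊕1⊕0⊕0⊕1⊕1⊕1 = 1
p4 (pos 4,5,6,7,12,13,14,15): XOR of data positions = 1⊕1⊕0⊕0⊕0⊕1⊕1 = 0
p8 (pos 8,9,10,11,12,13,14,15): XOR of data positions = 1⊕0⊕1⊕0⊕0⊕1⊕1 = 0
Codeword: 111011001010011

111011001010011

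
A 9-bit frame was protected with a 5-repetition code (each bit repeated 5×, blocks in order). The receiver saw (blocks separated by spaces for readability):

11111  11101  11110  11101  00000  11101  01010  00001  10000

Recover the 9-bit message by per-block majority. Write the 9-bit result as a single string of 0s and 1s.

111101000

Block 1 (11111): 5 ones → 1
Block 2 (11101): 4 ones → 1
Block 3 (11110): 4 ones → 1
Block 4 (11101): 4 ones → 1
Block 5 (00000): 0 ones → 0
Block 6 (11101): 4 ones → 1
Block 7 (01010): 2 ones → 0
Block 8 (00001): 1 one → 0
Block 9 (10000): 1 one → 0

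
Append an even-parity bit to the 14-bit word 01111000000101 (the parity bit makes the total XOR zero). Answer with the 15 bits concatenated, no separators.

011110000001010

XOR of the 14 data bits: 0⊕1⊕1⊕1⊕1⊕0⊕0⊕0⊕0⊕0⊕0⊕1⊕0⊕1 = 0
Parity bit = 0 (so all 15 bits XOR to 0).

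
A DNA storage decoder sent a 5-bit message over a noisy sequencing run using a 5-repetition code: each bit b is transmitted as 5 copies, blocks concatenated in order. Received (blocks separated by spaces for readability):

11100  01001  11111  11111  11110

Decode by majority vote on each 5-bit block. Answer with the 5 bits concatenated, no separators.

10111

Block 1 (11100): 3 ones → 1
Block 2 (01001): 2 ones → 0
Block 3 (11111): 5 ones → 1
Block 4 (11111): 5 ones → 1
Block 5 (11110): 4 ones → 1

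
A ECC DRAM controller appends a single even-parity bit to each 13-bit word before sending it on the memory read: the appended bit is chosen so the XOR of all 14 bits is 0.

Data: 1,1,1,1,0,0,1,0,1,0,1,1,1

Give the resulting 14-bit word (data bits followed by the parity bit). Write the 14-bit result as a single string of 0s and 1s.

XOR of the 13 data bits: 1⊕1⊕1⊕1⊕0⊕0⊕1⊕0⊕1⊕0⊕1⊕1⊕1 = 1
Parity bit = 1 (so all 14 bits XOR to 0).

11110010101111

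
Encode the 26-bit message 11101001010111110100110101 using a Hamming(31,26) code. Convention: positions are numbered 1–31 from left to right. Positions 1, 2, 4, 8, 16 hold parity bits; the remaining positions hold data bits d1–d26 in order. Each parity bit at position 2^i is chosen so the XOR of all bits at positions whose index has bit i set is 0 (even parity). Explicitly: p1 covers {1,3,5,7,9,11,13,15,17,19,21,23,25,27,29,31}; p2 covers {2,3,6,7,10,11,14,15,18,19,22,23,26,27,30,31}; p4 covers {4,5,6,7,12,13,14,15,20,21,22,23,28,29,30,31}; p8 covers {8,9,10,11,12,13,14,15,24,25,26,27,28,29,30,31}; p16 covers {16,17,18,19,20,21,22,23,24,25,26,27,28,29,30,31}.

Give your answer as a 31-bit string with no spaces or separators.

Place data at non-parity positions: p1 p2 1 p4 1 1 0 p8 1 0 0 1 0 1 0 p16 1 1 1 1 1 0 1 0 0 1 1 0 1 0 1
p1 (pos 1,3,5,7,9,11,13,15,17,19,21,23,25,27,29,31): XOR of data positions = 1⊕1⊕0⊕1⊕0⊕0⊕0⊕1⊕1⊕1⊕1⊕0⊕1⊕1⊕1 = 0
p2 (pos 2,3,6,7,10,11,14,15,18,19,22,23,26,27,30,31): XOR of data positions = 1⊕1⊕0⊕0⊕0⊕1⊕0⊕1⊕1⊕0⊕1⊕1⊕1⊕0⊕1 = 1
p4 (pos 4,5,6,7,12,13,14,15,20,21,22,23,28,29,30,31): XOR of data positions = 1⊕1⊕0⊕1⊕0⊕1⊕0⊕1⊕1⊕0⊕1⊕0⊕1⊕0⊕1 = 1
p8 (pos 8,9,10,11,12,13,14,15,24,25,26,27,28,29,30,31): XOR of data positions = 1⊕0⊕0⊕1⊕0⊕1⊕0⊕0⊕0⊕1⊕1⊕0⊕1⊕0⊕1 = 1
p16 (pos 16,17,18,19,20,21,22,23,24,25,26,27,28,29,30,31): XOR of data positions = 1⊕1⊕1⊕1⊕1⊕0⊕1⊕0⊕0⊕1⊕1⊕0⊕1⊕0⊕1 = 0
Codeword: 0111110110010100111110100110101

0111110110010100111110100110101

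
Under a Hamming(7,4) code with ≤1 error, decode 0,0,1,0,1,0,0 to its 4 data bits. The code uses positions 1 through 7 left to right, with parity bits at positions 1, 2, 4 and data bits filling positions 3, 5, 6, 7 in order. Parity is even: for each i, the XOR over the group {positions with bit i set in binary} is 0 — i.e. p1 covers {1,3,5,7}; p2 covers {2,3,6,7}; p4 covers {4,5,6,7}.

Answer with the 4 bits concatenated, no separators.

s1 (pos 1,3,5,7): 0⊕1⊕1⊕0 = 0
s2 (pos 2,3,6,7): 0⊕1⊕0⊕0 = 1
s4 (pos 4,5,6,7): 0⊕1⊕0⊕0 = 1
Syndrome s4…s1 = 110 → error at position 6.
Flip position 6: 0010100 → 0010110
Read data bits from positions 3,5,6,7: 1110

1110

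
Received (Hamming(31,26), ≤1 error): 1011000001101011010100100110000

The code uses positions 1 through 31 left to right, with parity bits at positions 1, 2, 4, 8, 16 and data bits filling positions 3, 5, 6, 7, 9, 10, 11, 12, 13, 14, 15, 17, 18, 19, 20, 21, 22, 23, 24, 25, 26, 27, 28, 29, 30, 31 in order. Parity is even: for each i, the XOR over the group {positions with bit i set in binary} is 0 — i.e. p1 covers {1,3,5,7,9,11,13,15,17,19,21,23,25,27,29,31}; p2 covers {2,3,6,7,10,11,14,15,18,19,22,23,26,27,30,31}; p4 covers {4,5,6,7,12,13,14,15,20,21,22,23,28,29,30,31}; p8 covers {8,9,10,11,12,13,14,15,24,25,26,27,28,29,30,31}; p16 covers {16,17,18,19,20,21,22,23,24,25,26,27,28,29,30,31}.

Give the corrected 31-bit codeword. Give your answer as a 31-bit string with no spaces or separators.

s1 (pos 1,3,5,7,9,11,13,15,17,19,21,23,25,27,29,31): 1⊕1⊕0⊕0⊕0⊕1⊕1⊕1⊕0⊕0⊕0⊕1⊕0⊕1⊕0⊕0 = 1
s2 (pos 2,3,6,7,10,11,14,15,18,19,22,23,26,27,30,31): 0⊕1⊕0⊕0⊕1⊕1⊕0⊕1⊕1⊕0⊕0⊕1⊕1⊕1⊕0⊕0 = 0
s4 (pos 4,5,6,7,12,13,14,15,20,21,22,23,28,29,30,31): 1⊕0⊕0⊕0⊕0⊕1⊕0⊕1⊕1⊕0⊕0⊕1⊕0⊕0⊕0⊕0 = 1
s8 (pos 8,9,10,11,12,13,14,15,24,25,26,27,28,29,30,31): 0⊕0⊕1⊕1⊕0⊕1⊕0⊕1⊕0⊕0⊕1⊕1⊕0⊕0⊕0⊕0 = 0
s16 (pos 16,17,18,19,20,21,22,23,24,25,26,27,28,29,30,31): 1⊕0⊕1⊕0⊕1⊕0⊕0⊕1⊕0⊕0⊕1⊕1⊕0⊕0⊕0⊕0 = 0
Syndrome s16…s1 = 00101 → error at position 5.
Flip position 5: 1011000001101011010100100110000 → 1011100001101011010100100110000

1011100001101011010100100110000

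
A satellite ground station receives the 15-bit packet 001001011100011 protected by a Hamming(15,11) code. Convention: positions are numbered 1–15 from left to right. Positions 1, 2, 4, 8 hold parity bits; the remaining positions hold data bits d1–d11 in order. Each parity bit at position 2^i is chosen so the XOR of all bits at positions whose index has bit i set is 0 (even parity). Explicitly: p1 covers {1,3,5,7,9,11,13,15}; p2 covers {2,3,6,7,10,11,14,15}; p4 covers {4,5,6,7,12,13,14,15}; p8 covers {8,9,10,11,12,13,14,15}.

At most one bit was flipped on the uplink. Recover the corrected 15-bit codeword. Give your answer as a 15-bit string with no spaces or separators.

001001011100010

s1 (pos 1,3,5,7,9,11,13,15): 0⊕1⊕0⊕0⊕1⊕0⊕0⊕1 = 1
s2 (pos 2,3,6,7,10,11,14,15): 0⊕1⊕1⊕0⊕1⊕0⊕1⊕1 = 1
s4 (pos 4,5,6,7,12,13,14,15): 0⊕0⊕1⊕0⊕0⊕0⊕1⊕1 = 1
s8 (pos 8,9,10,11,12,13,14,15): 1⊕1⊕1⊕0⊕0⊕0⊕1⊕1 = 1
Syndrome s8…s1 = 1111 → error at position 15.
Flip position 15: 001001011100011 → 001001011100010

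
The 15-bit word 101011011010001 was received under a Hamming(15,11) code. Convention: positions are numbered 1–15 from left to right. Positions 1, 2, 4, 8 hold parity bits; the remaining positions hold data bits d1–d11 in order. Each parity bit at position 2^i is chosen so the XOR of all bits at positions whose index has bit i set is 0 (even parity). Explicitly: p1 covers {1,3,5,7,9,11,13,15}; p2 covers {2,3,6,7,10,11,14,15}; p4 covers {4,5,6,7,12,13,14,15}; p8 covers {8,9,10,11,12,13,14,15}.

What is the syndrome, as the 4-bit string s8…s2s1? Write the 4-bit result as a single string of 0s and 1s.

s1 (pos 1,3,5,7,9,11,13,15): 1⊕1⊕1⊕0⊕1⊕1⊕0⊕1 = 0
s2 (pos 2,3,6,7,10,11,14,15): 0⊕1⊕1⊕0⊕0⊕1⊕0⊕1 = 0
s4 (pos 4,5,6,7,12,13,14,15): 0⊕1⊕1⊕0⊕0⊕0⊕0⊕1 = 1
s8 (pos 8,9,10,11,12,13,14,15): 1⊕1⊕0⊕1⊕0⊕0⊕0⊕1 = 0
Syndrome s8…s1 = 0100 → error at position 4.

0100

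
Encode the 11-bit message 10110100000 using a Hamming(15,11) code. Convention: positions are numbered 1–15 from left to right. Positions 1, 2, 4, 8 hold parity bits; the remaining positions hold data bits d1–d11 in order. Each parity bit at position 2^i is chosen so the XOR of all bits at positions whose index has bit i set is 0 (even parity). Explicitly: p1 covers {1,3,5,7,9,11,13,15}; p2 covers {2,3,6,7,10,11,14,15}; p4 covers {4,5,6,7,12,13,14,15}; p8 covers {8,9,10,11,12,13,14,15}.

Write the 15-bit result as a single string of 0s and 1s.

001001110100000

Place data at non-parity positions: p1 p2 1 p4 0 1 1 p8 0 1 0 0 0 0 0
p1 (pos 1,3,5,7,9,11,13,15): XOR of data positions = 1⊕0⊕1⊕0⊕0⊕0⊕0 = 0
p2 (pos 2,3,6,7,10,11,14,15): XOR of data positions = 1⊕1⊕1⊕1⊕0⊕0⊕0 = 0
p4 (pos 4,5,6,7,12,13,14,15): XOR of data positions = 0⊕1⊕1⊕0⊕0⊕0⊕0 = 0
p8 (pos 8,9,10,11,12,13,14,15): XOR of data positions = 0⊕1⊕0⊕0⊕0⊕0⊕0 = 1
Codeword: 001001110100000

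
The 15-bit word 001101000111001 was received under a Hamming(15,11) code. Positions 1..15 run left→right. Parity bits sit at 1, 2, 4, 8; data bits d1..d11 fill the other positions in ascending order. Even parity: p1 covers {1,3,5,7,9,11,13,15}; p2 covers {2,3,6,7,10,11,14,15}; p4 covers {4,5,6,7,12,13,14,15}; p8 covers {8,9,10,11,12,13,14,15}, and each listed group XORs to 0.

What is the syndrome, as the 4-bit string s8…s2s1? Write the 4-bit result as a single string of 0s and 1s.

0011

s1 (pos 1,3,5,7,9,11,13,15): 0⊕1⊕0⊕0⊕0⊕1⊕0⊕1 = 1
s2 (pos 2,3,6,7,10,11,14,15): 0⊕1⊕1⊕0⊕1⊕1⊕0⊕1 = 1
s4 (pos 4,5,6,7,12,13,14,15): 1⊕0⊕1⊕0⊕1⊕0⊕0⊕1 = 0
s8 (pos 8,9,10,11,12,13,14,15): 0⊕0⊕1⊕1⊕1⊕0⊕0⊕1 = 0
Syndrome s8…s1 = 0011 → error at position 3.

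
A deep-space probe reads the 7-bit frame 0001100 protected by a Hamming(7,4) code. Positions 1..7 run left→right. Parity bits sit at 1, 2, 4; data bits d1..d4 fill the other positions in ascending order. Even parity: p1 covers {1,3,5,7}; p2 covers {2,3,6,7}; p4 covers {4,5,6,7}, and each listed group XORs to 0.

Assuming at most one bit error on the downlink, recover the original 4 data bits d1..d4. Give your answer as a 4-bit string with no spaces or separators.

0100

s1 (pos 1,3,5,7): 0⊕0⊕1⊕0 = 1
s2 (pos 2,3,6,7): 0⊕0⊕0⊕0 = 0
s4 (pos 4,5,6,7): 1⊕1⊕0⊕0 = 0
Syndrome s4…s1 = 001 → error at position 1.
Flip position 1: 0001100 → 1001100
Read data bits from positions 3,5,6,7: 0100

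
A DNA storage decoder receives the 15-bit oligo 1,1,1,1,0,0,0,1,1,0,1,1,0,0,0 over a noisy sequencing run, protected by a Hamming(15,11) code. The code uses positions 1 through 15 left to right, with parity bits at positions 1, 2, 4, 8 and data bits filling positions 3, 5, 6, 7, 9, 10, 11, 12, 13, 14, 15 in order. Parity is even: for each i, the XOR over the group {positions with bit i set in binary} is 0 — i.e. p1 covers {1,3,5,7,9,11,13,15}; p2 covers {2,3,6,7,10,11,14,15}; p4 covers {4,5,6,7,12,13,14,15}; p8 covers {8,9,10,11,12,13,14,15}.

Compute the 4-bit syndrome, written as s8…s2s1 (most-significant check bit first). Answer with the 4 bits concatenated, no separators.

s1 (pos 1,3,5,7,9,11,13,15): 1⊕1⊕0⊕0⊕1⊕1⊕0⊕0 = 0
s2 (pos 2,3,6,7,10,11,14,15): 1⊕1⊕0⊕0⊕0⊕1⊕0⊕0 = 1
s4 (pos 4,5,6,7,12,13,14,15): 1⊕0⊕0⊕0⊕1⊕0⊕0⊕0 = 0
s8 (pos 8,9,10,11,12,13,14,15): 1⊕1⊕0⊕1⊕1⊕0⊕0⊕0 = 0
Syndrome s8…s1 = 0010 → error at position 2.

0010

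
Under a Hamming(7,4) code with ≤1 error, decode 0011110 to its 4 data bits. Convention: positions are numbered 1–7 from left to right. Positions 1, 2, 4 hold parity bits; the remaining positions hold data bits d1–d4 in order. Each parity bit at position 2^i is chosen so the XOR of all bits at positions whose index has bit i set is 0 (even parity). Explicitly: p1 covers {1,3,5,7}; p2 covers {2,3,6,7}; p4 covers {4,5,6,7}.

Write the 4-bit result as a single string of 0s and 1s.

s1 (pos 1,3,5,7): 0⊕1⊕1⊕0 = 0
s2 (pos 2,3,6,7): 0⊕1⊕1⊕0 = 0
s4 (pos 4,5,6,7): 1⊕1⊕1⊕0 = 1
Syndrome s4…s1 = 100 → error at position 4.
Flip position 4: 0011110 → 0010110
Read data bits from positions 3,5,6,7: 1110

1110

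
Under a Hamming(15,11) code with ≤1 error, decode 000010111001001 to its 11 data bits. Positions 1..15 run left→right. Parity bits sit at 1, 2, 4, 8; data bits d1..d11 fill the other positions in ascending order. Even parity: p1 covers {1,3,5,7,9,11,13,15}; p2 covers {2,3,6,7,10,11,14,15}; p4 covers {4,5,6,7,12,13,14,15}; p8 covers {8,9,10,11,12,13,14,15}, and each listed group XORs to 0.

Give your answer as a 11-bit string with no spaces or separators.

01011001001

s1 (pos 1,3,5,7,9,11,13,15): 0⊕0⊕1⊕1⊕1⊕0⊕0⊕1 = 0
s2 (pos 2,3,6,7,10,11,14,15): 0⊕0⊕0⊕1⊕0⊕0⊕0⊕1 = 0
s4 (pos 4,5,6,7,12,13,14,15): 0⊕1⊕0⊕1⊕1⊕0⊕0⊕1 = 0
s8 (pos 8,9,10,11,12,13,14,15): 1⊕1⊕0⊕0⊕1⊕0⊕0⊕1 = 0
Syndrome s8…s1 = 0000 → no error.
Read data bits from positions 3,5,6,7,9,10,11,12,13,14,15: 01011001001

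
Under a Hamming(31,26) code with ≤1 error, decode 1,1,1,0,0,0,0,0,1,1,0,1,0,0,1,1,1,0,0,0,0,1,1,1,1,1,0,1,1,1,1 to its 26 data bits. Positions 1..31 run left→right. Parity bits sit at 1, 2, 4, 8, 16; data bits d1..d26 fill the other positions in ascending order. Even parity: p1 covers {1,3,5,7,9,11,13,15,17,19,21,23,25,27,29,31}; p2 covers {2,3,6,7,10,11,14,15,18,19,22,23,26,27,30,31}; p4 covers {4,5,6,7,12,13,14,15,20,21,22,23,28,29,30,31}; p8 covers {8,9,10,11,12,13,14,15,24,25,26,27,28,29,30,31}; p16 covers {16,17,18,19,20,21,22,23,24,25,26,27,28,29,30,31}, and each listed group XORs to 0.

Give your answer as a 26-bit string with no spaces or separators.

10001101001100001111111111

s1 (pos 1,3,5,7,9,11,13,15,17,19,21,23,25,27,29,31): 1⊕1⊕0⊕0⊕1⊕0⊕0⊕1⊕1⊕0⊕0⊕1⊕1⊕0⊕1⊕1 = 1
s2 (pos 2,3,6,7,10,11,14,15,18,19,22,23,26,27,30,31): 1⊕1⊕0⊕0⊕1⊕0⊕0⊕1⊕0⊕0⊕1⊕1⊕1⊕0⊕1⊕1 = 1
s4 (pos 4,5,6,7,12,13,14,15,20,21,22,23,28,29,30,31): 0⊕0⊕0⊕0⊕1⊕0⊕0⊕1⊕0⊕0⊕1⊕1⊕1⊕1⊕1⊕1 = 0
s8 (pos 8,9,10,11,12,13,14,15,24,25,26,27,28,29,30,31): 0⊕1⊕1⊕0⊕1⊕0⊕0⊕1⊕1⊕1⊕1⊕0⊕1⊕1⊕1⊕1 = 1
s16 (pos 16,17,18,19,20,21,22,23,24,25,26,27,28,29,30,31): 1⊕1⊕0⊕0⊕0⊕0⊕1⊕1⊕1⊕1⊕1⊕0⊕1⊕1⊕1⊕1 = 1
Syndrome s16…s1 = 11011 → error at position 27.
Flip position 27: 1110000011010011100001111101111 → 1110000011010011100001111111111
Read data bits from positions 3,5,6,7,9,10,11,12,13,14,15,17,18,19,20,21,22,23,24,25,26,27,28,29,30,31: 10001101001100001111111111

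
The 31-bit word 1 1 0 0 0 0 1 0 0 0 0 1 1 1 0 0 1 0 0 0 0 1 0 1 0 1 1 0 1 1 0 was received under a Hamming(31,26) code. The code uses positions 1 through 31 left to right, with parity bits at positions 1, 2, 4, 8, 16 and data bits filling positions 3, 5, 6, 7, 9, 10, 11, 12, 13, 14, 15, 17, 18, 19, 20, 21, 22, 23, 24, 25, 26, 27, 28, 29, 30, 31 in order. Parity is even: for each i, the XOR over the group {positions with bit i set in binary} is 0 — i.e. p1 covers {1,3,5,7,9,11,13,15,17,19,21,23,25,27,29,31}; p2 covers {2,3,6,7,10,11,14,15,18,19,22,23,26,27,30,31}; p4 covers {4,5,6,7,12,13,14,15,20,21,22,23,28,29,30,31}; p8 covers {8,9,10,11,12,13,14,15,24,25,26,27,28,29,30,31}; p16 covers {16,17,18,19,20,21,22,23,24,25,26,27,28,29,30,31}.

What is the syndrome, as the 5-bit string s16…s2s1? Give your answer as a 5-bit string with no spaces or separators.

10110

s1 (pos 1,3,5,7,9,11,13,15,17,19,21,23,25,27,29,31): 1⊕0⊕0⊕1⊕0⊕0⊕1⊕0⊕1⊕0⊕0⊕0⊕0⊕1⊕1⊕0 = 0
s2 (pos 2,3,6,7,10,11,14,15,18,19,22,23,26,27,30,31): 1⊕0⊕0⊕1⊕0⊕0⊕1⊕0⊕0⊕0⊕1⊕0⊕1⊕1⊕1⊕0 = 1
s4 (pos 4,5,6,7,12,13,14,15,20,21,22,23,28,29,30,31): 0⊕0⊕0⊕1⊕1⊕1⊕1⊕0⊕0⊕0⊕1⊕0⊕0⊕1⊕1⊕0 = 1
s8 (pos 8,9,10,11,12,13,14,15,24,25,26,27,28,29,30,31): 0⊕0⊕0⊕0⊕1⊕1⊕1⊕0⊕1⊕0⊕1⊕1⊕0⊕1⊕1⊕0 = 0
s16 (pos 16,17,18,19,20,21,22,23,24,25,26,27,28,29,30,31): 0⊕1⊕0⊕0⊕0⊕0⊕1⊕0⊕1⊕0⊕1⊕1⊕0⊕1⊕1⊕0 = 1
Syndrome s16…s1 = 10110 → error at position 22.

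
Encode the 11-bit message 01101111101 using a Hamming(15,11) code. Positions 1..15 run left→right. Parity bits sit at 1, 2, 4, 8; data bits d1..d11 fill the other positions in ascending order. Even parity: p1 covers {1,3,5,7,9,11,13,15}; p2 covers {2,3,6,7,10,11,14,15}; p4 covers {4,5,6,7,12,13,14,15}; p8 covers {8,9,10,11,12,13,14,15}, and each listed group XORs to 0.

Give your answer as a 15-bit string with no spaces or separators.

100111001111101

Place data at non-parity positions: p1 p2 0 p4 1 1 0 p8 1 1 1 1 1 0 1
p1 (pos 1,3,5,7,9,11,13,15): XOR of data positions = 0⊕1⊕0⊕1⊕1⊕1⊕1 = 1
p2 (pos 2,3,6,7,10,11,14,15): XOR of data positions = 0⊕1⊕0⊕1⊕1⊕0⊕1 = 0
p4 (pos 4,5,6,7,12,13,14,15): XOR of data positions = 1⊕1⊕0⊕1⊕1⊕0⊕1 = 1
p8 (pos 8,9,10,11,12,13,14,15): XOR of data positions = 1⊕1⊕1⊕1⊕1⊕0⊕1 = 0
Codeword: 100111001111101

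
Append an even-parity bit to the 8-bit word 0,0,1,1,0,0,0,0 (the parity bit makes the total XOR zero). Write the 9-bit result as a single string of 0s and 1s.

001100000

XOR of the 8 data bits: 0⊕0⊕1⊕1⊕0⊕0⊕0⊕0 = 0
Parity bit = 0 (so all 9 bits XOR to 0).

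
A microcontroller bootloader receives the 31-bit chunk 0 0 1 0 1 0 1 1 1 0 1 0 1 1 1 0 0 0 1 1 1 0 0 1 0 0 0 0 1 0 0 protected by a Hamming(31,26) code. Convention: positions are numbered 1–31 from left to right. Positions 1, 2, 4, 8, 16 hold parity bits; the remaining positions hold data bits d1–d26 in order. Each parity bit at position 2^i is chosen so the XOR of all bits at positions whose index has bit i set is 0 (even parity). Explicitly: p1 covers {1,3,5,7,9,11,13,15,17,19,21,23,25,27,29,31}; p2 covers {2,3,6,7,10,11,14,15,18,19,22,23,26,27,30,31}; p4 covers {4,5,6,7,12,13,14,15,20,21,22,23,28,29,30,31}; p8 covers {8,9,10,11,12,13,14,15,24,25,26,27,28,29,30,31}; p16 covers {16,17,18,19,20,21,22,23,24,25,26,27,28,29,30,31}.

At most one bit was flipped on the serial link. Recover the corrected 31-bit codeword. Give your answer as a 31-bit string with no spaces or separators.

s1 (pos 1,3,5,7,9,11,13,15,17,19,21,23,25,27,29,31): 0⊕1⊕1⊕1⊕1⊕1⊕1⊕1⊕0⊕1⊕1⊕0⊕0⊕0⊕1⊕0 = 0
s2 (pos 2,3,6,7,10,11,14,15,18,19,22,23,26,27,30,31): 0⊕1⊕0⊕1⊕0⊕1⊕1⊕1⊕0⊕1⊕0⊕0⊕0⊕0⊕0⊕0 = 0
s4 (pos 4,5,6,7,12,13,14,15,20,21,22,23,28,29,30,31): 0⊕1⊕0⊕1⊕0⊕1⊕1⊕1⊕1⊕1⊕0⊕0⊕0⊕1⊕0⊕0 = 0
s8 (pos 8,9,10,11,12,13,14,15,24,25,26,27,28,29,30,31): 1⊕1⊕0⊕1⊕0⊕1⊕1⊕1⊕1⊕0⊕0⊕0⊕0⊕1⊕0⊕0 = 0
s16 (pos 16,17,18,19,20,21,22,23,24,25,26,27,28,29,30,31): 0⊕0⊕0⊕1⊕1⊕1⊕0⊕0⊕1⊕0⊕0⊕0⊕0⊕1⊕0⊕0 = 1
Syndrome s16…s1 = 10000 → error at position 16.
Flip position 16: 0010101110101110001110010000100 → 0010101110101111001110010000100

0010101110101111001110010000100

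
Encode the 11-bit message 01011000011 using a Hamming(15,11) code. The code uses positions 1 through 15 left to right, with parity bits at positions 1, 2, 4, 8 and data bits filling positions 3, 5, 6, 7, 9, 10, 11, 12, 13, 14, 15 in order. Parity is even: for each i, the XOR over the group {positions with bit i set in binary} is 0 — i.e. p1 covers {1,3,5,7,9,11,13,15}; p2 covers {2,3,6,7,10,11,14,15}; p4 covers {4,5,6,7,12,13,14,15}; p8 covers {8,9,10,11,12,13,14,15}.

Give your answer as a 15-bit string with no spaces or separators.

Place data at non-parity positions: p1 p2 0 p4 1 0 1 p8 1 0 0 0 0 1 1
p1 (pos 1,3,5,7,9,11,13,15): XOR of data positions = 0⊕1⊕1⊕1⊕0⊕0⊕1 = 0
p2 (pos 2,3,6,7,10,11,14,15): XOR of data positions = 0⊕0⊕1⊕0⊕0⊕1⊕1 = 1
p4 (pos 4,5,6,7,12,13,14,15): XOR of data positions = 1⊕0⊕1⊕0⊕0⊕1⊕1 = 0
p8 (pos 8,9,10,11,12,13,14,15): XOR of data positions = 1⊕0⊕0⊕0⊕0⊕1⊕1 = 1
Codeword: 010010111000011

010010111000011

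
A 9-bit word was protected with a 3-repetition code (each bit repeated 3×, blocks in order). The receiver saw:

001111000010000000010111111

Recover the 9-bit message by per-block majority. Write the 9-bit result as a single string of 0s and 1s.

Block 1 (001): 1 one → 0
Block 2 (111): 3 ones → 1
Block 3 (000): 0 ones → 0
Block 4 (010): 1 one → 0
Block 5 (000): 0 ones → 0
Block 6 (000): 0 ones → 0
Block 7 (010): 1 one → 0
Block 8 (111): 3 ones → 1
Block 9 (111): 3 ones → 1

010000011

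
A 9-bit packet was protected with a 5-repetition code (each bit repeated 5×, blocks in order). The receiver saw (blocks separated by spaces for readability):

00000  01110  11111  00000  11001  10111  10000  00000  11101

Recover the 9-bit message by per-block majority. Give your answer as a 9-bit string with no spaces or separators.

011011001

Block 1 (00000): 0 ones → 0
Block 2 (01110): 3 ones → 1
Block 3 (11111): 5 ones → 1
Block 4 (00000): 0 ones → 0
Block 5 (11001): 3 ones → 1
Block 6 (10111): 4 ones → 1
Block 7 (10000): 1 one → 0
Block 8 (00000): 0 ones → 0
Block 9 (11101): 4 ones → 1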